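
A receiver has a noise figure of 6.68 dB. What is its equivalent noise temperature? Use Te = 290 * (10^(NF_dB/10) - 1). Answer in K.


NF_lin = 10^(6.68/10) = 4.655861
Te = 290 * (4.655861 - 1) = 1060.2 K

1060.2 K


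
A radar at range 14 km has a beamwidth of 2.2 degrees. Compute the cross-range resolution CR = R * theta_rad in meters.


BW_rad = 0.038397244
CR = 14000 * 0.038397244 = 537.6 m

537.6 m


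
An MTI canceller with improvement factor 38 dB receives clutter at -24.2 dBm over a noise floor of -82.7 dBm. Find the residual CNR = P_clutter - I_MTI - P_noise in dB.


CNR = -24.2 - 38 - (-82.7) = 20.5 dB

20.5 dB


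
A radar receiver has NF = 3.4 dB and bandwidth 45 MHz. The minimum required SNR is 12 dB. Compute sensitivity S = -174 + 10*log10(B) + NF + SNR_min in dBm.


10*log10(45000000.0) = 76.53
S = -174 + 76.53 + 3.4 + 12 = -82.1 dBm

-82.1 dBm


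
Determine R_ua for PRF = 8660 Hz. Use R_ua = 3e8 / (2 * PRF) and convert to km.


R_ua = 3e8 / (2 * 8660) = 17321.0 m = 17.3 km

17.3 km


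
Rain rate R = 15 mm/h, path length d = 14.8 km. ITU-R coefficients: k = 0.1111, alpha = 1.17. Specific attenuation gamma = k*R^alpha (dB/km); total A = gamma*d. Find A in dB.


gamma = 0.1111 * 15^1.17 = 2.640832 dB/km
A = 2.640832 * 14.8 = 39.08 dB

39.08 dB


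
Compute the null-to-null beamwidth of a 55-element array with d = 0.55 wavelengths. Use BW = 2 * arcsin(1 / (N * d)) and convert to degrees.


1/(N*d) = 1/(55*0.55) = 0.033058
BW = 2*arcsin(0.033058) = 3.8 degrees

3.8 degrees


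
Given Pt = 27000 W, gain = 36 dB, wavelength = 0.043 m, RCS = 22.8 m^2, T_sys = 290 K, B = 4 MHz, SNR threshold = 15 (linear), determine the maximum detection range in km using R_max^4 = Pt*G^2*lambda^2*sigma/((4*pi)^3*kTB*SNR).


G_lin = 10^(36/10) = 3981.071706
R^4 = 27000 * 3981.071706^2 * 0.043^2 * 22.8 / ((4*pi)^3 * 1.38e-23 * 290 * 4000000.0 * 15)
R^4 = 3.78597e19 m^4
R_max = (3.78597e19)^(1/4) = 78441.2 m = 78.4 km

78.4 km


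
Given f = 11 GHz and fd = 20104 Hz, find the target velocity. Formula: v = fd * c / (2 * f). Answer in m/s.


v = 20104 * 3e8 / (2 * 11000000000.0) = 274.1 m/s

274.1 m/s


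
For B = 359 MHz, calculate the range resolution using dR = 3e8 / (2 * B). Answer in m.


dR = 3e8 / (2 * 359000000.0) = 0.42 m

0.42 m


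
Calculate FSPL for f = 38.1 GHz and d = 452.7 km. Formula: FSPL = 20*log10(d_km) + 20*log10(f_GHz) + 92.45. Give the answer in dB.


20*log10(452.7) = 53.12
20*log10(38.1) = 31.62
FSPL = 177.2 dB

177.2 dB


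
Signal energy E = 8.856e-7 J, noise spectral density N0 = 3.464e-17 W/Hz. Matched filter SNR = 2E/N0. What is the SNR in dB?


SNR_lin = 2 * 8.856e-7 / 3.464e-17 = 5.113e10
SNR_dB = 10*log10(5.113e10) = 107.1 dB

107.1 dB


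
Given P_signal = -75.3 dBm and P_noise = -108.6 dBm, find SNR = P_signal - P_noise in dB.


SNR = -75.3 - (-108.6) = 33.3 dB

33.3 dB


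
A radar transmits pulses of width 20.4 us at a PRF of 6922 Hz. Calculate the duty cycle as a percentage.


DC = 20.4e-6 * 6922 * 100 = 14.12%

14.12%


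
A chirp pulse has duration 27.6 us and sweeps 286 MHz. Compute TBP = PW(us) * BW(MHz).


TBP = 27.6 * 286 = 7893.6

7893.6


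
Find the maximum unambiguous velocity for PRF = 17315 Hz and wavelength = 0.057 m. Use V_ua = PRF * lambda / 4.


V_ua = 17315 * 0.057 / 4 = 246.7 m/s

246.7 m/s


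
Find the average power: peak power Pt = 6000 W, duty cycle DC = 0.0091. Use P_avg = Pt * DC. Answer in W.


P_avg = 6000 * 0.0091 = 54.6 W

54.6 W


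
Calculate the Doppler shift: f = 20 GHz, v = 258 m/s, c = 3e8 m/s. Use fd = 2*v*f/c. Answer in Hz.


fd = 2 * 258 * 20000000000.0 / 3e8 = 34400.0 Hz

34400.0 Hz


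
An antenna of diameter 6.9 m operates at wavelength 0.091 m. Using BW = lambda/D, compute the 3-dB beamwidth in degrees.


BW_rad = 0.091 / 6.9 = 0.013188
BW_deg = 0.76 degrees

0.76 degrees


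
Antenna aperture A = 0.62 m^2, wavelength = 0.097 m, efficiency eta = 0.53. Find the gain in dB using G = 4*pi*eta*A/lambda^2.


G_linear = 4*pi*0.53*0.62/0.097^2 = 438.87
G_dB = 10*log10(438.87) = 26.4 dB

26.4 dB


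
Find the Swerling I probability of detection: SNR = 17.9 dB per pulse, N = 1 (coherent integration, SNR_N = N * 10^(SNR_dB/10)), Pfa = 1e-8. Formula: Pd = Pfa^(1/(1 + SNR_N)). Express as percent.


SNR_lin = 10^(17.9/10) = 61.6595
SNR_N = 1 * 61.6595 = 61.6595
1/(1 + SNR_N) = 1/62.6595 = 0.0159593
Pd = (1e-8)^0.0159593 = 0.74529
Pd = 74.5%

74.5%


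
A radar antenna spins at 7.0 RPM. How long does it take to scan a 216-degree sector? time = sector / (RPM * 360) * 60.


t = 216 / (7.0 * 360) * 60 = 5.14 s

5.14 s


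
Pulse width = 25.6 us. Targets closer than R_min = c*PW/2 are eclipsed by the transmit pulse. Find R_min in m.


R_min = 3e8 * 25.6e-6 / 2 = 3840.0 m

3840.0 m


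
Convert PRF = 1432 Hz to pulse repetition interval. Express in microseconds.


PRI = 1/1432 = 0.000698324 s = 698.3 us

698.3 us


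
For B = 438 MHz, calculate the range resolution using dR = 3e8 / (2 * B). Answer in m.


dR = 3e8 / (2 * 438000000.0) = 0.34 m

0.34 m


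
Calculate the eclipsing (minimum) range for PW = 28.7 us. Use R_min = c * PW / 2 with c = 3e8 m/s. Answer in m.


R_min = 3e8 * 28.7e-6 / 2 = 4305.0 m

4305.0 m


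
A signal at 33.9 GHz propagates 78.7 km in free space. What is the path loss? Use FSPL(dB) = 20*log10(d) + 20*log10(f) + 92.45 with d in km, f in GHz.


20*log10(78.7) = 37.92
20*log10(33.9) = 30.6
FSPL = 161.0 dB

161.0 dB


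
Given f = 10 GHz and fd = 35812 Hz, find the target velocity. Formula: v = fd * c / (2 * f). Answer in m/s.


v = 35812 * 3e8 / (2 * 10000000000.0) = 537.2 m/s

537.2 m/s


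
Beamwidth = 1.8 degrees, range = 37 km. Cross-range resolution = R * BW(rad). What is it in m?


BW_rad = 0.031415927
CR = 37000 * 0.031415927 = 1162.4 m

1162.4 m


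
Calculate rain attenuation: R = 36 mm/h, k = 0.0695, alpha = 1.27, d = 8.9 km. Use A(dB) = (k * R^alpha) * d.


gamma = 0.0695 * 36^1.27 = 6.583987 dB/km
A = 6.583987 * 8.9 = 58.6 dB

58.6 dB


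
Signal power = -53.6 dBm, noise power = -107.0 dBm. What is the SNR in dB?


SNR = -53.6 - (-107.0) = 53.4 dB

53.4 dB


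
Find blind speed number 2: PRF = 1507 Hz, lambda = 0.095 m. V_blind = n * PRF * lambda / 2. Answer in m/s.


V_blind = 2 * 1507 * 0.095 / 2 = 143.2 m/s

143.2 m/s


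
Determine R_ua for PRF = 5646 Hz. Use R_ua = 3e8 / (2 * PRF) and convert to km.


R_ua = 3e8 / (2 * 5646) = 26567.5 m = 26.6 km

26.6 km


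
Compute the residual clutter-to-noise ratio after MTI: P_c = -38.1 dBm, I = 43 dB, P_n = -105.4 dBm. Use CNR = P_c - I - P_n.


CNR = -38.1 - 43 - (-105.4) = 24.3 dB

24.3 dB


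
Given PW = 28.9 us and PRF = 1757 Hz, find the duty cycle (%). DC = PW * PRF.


DC = 28.9e-6 * 1757 * 100 = 5.08%

5.08%


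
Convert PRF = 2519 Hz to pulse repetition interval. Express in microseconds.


PRI = 1/2519 = 0.0003969829 s = 397.0 us

397.0 us


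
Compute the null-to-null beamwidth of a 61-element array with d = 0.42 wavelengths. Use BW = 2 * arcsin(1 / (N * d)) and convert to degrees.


1/(N*d) = 1/(61*0.42) = 0.039032
BW = 2*arcsin(0.039032) = 4.5 degrees

4.5 degrees


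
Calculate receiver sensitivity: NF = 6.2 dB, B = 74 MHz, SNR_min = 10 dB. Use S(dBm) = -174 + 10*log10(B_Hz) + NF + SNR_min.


10*log10(74000000.0) = 78.69
S = -174 + 78.69 + 6.2 + 10 = -79.1 dBm

-79.1 dBm


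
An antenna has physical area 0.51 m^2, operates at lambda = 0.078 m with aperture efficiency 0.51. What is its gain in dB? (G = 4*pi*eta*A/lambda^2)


G_linear = 4*pi*0.51*0.51/0.078^2 = 537.23
G_dB = 10*log10(537.23) = 27.3 dB

27.3 dB


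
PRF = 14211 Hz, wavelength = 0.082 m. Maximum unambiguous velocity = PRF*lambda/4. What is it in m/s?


V_ua = 14211 * 0.082 / 4 = 291.3 m/s

291.3 m/s


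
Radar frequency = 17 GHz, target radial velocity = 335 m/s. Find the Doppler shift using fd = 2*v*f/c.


fd = 2 * 335 * 17000000000.0 / 3e8 = 37966.7 Hz

37966.7 Hz


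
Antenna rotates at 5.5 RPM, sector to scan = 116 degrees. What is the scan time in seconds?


t = 116 / (5.5 * 360) * 60 = 3.52 s

3.52 s


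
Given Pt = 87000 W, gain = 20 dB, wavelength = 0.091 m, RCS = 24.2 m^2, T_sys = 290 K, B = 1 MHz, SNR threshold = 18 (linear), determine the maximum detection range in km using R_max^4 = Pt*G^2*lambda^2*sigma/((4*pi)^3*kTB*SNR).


G_lin = 10^(20/10) = 100.0
R^4 = 87000 * 100.0^2 * 0.091^2 * 24.2 / ((4*pi)^3 * 1.38e-23 * 290 * 1000000.0 * 18)
R^4 = 1.21966e18 m^4
R_max = (1.21966e18)^(1/4) = 33232.2 m = 33.2 km

33.2 km


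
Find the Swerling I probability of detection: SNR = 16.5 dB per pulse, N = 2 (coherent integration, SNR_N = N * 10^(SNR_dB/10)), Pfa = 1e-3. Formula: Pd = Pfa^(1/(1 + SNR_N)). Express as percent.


SNR_lin = 10^(16.5/10) = 44.66836
SNR_N = 2 * 44.66836 = 89.33672
1/(1 + SNR_N) = 1/90.33672 = 0.0110697
Pd = (1e-3)^0.0110697 = 0.92638
Pd = 92.6%

92.6%


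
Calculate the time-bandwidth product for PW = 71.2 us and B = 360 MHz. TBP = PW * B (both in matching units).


TBP = 71.2 * 360 = 25632.0

25632.0


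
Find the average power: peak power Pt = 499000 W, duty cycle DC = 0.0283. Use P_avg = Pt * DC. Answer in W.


P_avg = 499000 * 0.0283 = 14121.7 W

14121.7 W


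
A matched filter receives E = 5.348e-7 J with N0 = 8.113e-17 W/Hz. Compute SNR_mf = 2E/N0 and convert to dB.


SNR_lin = 2 * 5.348e-7 / 8.113e-17 = 1.318e10
SNR_dB = 10*log10(1.318e10) = 101.2 dB

101.2 dB


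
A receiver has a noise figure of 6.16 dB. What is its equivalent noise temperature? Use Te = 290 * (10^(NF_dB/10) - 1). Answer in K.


NF_lin = 10^(6.16/10) = 4.130475
Te = 290 * (4.130475 - 1) = 907.8 K

907.8 K


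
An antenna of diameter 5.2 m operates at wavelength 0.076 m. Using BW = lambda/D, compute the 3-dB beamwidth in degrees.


BW_rad = 0.076 / 5.2 = 0.014615
BW_deg = 0.84 degrees

0.84 degrees


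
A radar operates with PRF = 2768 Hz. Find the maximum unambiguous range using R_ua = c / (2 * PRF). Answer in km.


R_ua = 3e8 / (2 * 2768) = 54190.8 m = 54.2 km

54.2 km


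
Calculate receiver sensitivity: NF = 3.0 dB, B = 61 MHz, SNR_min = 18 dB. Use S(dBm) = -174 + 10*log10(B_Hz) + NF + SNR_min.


10*log10(61000000.0) = 77.85
S = -174 + 77.85 + 3.0 + 18 = -75.1 dBm

-75.1 dBm


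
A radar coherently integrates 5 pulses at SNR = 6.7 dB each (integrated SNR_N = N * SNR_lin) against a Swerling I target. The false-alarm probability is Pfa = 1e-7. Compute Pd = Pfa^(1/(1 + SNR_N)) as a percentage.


SNR_lin = 10^(6.7/10) = 4.67735
SNR_N = 5 * 4.67735 = 23.38675
1/(1 + SNR_N) = 1/24.38675 = 0.0410059
Pd = (1e-7)^0.0410059 = 0.51637
Pd = 51.6%

51.6%


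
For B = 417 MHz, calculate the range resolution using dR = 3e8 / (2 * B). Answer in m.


dR = 3e8 / (2 * 417000000.0) = 0.36 m

0.36 m


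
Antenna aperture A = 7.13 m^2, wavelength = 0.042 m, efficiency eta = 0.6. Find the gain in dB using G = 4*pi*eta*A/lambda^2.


G_linear = 4*pi*0.6*7.13/0.042^2 = 30475.59
G_dB = 10*log10(30475.59) = 44.8 dB

44.8 dB


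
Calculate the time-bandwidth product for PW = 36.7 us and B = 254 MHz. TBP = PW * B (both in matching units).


TBP = 36.7 * 254 = 9321.8

9321.8


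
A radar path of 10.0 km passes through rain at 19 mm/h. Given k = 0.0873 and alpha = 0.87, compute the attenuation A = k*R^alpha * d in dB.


gamma = 0.0873 * 19^0.87 = 1.131175 dB/km
A = 1.131175 * 10.0 = 11.31 dB

11.31 dB


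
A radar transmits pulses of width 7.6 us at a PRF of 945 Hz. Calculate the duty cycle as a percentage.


DC = 7.6e-6 * 945 * 100 = 0.72%

0.72%


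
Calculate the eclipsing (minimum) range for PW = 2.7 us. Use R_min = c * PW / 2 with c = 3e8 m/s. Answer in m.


R_min = 3e8 * 2.7e-6 / 2 = 405.0 m

405.0 m


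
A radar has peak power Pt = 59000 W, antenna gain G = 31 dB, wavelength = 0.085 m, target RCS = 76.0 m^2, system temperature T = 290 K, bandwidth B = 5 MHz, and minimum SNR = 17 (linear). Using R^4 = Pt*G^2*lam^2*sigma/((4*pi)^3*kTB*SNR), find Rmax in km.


G_lin = 10^(31/10) = 1258.925412
R^4 = 59000 * 1258.925412^2 * 0.085^2 * 76.0 / ((4*pi)^3 * 1.38e-23 * 290 * 5000000.0 * 17)
R^4 = 7.60638e19 m^4
R_max = (7.60638e19)^(1/4) = 93388.7 m = 93.4 km

93.4 km


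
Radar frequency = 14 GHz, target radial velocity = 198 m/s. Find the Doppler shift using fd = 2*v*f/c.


fd = 2 * 198 * 14000000000.0 / 3e8 = 18480.0 Hz

18480.0 Hz


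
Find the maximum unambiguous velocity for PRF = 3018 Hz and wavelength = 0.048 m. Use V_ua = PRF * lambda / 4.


V_ua = 3018 * 0.048 / 4 = 36.2 m/s

36.2 m/s


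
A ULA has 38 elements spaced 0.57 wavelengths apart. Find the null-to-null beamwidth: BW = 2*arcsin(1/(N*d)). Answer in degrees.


1/(N*d) = 1/(38*0.57) = 0.046168
BW = 2*arcsin(0.046168) = 5.3 degrees

5.3 degrees


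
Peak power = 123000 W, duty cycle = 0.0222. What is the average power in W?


P_avg = 123000 * 0.0222 = 2730.6 W

2730.6 W


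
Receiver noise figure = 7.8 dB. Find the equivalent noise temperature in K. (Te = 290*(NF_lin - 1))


NF_lin = 10^(7.8/10) = 6.025596
Te = 290 * (6.025596 - 1) = 1457.4 K

1457.4 K


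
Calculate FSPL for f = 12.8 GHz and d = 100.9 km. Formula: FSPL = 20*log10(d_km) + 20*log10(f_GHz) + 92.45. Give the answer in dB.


20*log10(100.9) = 40.08
20*log10(12.8) = 22.14
FSPL = 154.7 dB

154.7 dB


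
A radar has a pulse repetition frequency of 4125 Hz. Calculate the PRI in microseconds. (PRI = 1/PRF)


PRI = 1/4125 = 0.0002424242 s = 242.4 us

242.4 us


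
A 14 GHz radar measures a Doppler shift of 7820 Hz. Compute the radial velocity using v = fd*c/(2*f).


v = 7820 * 3e8 / (2 * 14000000000.0) = 83.8 m/s

83.8 m/s


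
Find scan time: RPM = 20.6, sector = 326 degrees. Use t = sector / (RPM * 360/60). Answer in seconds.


t = 326 / (20.6 * 360) * 60 = 2.64 s

2.64 s


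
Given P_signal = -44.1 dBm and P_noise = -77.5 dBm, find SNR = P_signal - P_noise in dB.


SNR = -44.1 - (-77.5) = 33.4 dB

33.4 dB


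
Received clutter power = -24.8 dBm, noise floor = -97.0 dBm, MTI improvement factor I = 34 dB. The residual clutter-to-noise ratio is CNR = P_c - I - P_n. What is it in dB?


CNR = -24.8 - 34 - (-97.0) = 38.2 dB

38.2 dB


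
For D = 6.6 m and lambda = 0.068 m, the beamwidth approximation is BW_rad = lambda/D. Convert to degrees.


BW_rad = 0.068 / 6.6 = 0.010303
BW_deg = 0.59 degrees

0.59 degrees


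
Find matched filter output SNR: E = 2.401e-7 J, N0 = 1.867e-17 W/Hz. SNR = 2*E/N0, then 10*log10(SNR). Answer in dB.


SNR_lin = 2 * 2.401e-7 / 1.867e-17 = 2.572e10
SNR_dB = 10*log10(2.572e10) = 104.1 dB

104.1 dB


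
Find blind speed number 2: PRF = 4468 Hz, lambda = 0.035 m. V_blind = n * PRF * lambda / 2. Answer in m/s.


V_blind = 2 * 4468 * 0.035 / 2 = 156.4 m/s

156.4 m/s


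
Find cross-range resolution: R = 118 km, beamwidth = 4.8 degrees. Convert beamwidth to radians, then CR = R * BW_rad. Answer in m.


BW_rad = 0.083775804
CR = 118000 * 0.083775804 = 9885.5 m

9885.5 m


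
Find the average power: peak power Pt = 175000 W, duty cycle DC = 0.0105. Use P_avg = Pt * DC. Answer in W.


P_avg = 175000 * 0.0105 = 1837.5 W

1837.5 W


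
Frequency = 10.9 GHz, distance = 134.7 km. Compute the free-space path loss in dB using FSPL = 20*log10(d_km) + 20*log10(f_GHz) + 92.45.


20*log10(134.7) = 42.59
20*log10(10.9) = 20.75
FSPL = 155.8 dB

155.8 dB


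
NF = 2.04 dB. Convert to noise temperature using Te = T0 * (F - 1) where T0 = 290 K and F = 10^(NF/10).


NF_lin = 10^(2.04/10) = 1.599558
Te = 290 * (1.599558 - 1) = 173.9 K

173.9 K


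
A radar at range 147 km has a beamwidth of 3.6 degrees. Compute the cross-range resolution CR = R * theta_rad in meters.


BW_rad = 0.062831853
CR = 147000 * 0.062831853 = 9236.3 m

9236.3 m


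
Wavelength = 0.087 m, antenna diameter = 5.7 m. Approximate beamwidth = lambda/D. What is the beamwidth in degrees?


BW_rad = 0.087 / 5.7 = 0.015263
BW_deg = 0.87 degrees

0.87 degrees


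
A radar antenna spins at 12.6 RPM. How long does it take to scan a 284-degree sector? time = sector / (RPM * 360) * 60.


t = 284 / (12.6 * 360) * 60 = 3.76 s

3.76 s


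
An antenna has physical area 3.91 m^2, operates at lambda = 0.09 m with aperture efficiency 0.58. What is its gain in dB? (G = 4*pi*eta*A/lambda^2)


G_linear = 4*pi*0.58*3.91/0.09^2 = 3518.27
G_dB = 10*log10(3518.27) = 35.5 dB

35.5 dB


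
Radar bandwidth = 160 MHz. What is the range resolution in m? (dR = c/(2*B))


dR = 3e8 / (2 * 160000000.0) = 0.94 m

0.94 m


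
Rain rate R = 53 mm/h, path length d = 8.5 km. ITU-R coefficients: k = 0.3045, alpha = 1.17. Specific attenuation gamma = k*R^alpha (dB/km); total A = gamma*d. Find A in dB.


gamma = 0.3045 * 53^1.17 = 31.69495 dB/km
A = 31.69495 * 8.5 = 269.41 dB

269.41 dB


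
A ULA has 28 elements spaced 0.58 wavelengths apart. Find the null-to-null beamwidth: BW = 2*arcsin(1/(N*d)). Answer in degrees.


1/(N*d) = 1/(28*0.58) = 0.061576
BW = 2*arcsin(0.061576) = 7.1 degrees

7.1 degrees


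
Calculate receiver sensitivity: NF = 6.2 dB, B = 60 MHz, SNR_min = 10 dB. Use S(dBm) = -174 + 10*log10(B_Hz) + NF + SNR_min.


10*log10(60000000.0) = 77.78
S = -174 + 77.78 + 6.2 + 10 = -80.0 dBm

-80.0 dBm


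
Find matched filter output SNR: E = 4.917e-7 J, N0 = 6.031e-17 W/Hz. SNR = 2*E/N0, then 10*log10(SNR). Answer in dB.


SNR_lin = 2 * 4.917e-7 / 6.031e-17 = 1.631e10
SNR_dB = 10*log10(1.631e10) = 102.1 dB

102.1 dB


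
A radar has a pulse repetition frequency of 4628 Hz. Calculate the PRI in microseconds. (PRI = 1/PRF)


PRI = 1/4628 = 0.0002160761 s = 216.1 us

216.1 us


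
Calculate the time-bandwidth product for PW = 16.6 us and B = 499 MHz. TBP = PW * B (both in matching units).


TBP = 16.6 * 499 = 8283.4

8283.4


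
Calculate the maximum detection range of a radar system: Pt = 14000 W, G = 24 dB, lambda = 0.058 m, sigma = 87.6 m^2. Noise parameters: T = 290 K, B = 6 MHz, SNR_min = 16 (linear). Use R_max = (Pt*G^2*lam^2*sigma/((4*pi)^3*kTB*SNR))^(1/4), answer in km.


G_lin = 10^(24/10) = 251.188643
R^4 = 14000 * 251.188643^2 * 0.058^2 * 87.6 / ((4*pi)^3 * 1.38e-23 * 290 * 6000000.0 * 16)
R^4 = 3.41437e17 m^4
R_max = (3.41437e17)^(1/4) = 24172.8 m = 24.2 km

24.2 km


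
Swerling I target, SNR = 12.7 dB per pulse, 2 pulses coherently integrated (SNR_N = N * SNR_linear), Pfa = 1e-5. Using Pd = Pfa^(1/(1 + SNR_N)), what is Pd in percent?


SNR_lin = 10^(12.7/10) = 18.62087
SNR_N = 2 * 18.62087 = 37.24174
1/(1 + SNR_N) = 1/38.24174 = 0.0261494
Pd = (1e-5)^0.0261494 = 0.74004
Pd = 74.0%

74.0%


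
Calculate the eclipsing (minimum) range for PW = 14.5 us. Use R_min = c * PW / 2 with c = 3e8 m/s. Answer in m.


R_min = 3e8 * 14.5e-6 / 2 = 2175.0 m

2175.0 m


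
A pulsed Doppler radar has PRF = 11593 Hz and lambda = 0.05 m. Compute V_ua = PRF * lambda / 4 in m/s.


V_ua = 11593 * 0.05 / 4 = 144.9 m/s

144.9 m/s


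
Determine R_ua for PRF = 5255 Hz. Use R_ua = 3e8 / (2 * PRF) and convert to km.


R_ua = 3e8 / (2 * 5255) = 28544.2 m = 28.5 km

28.5 km


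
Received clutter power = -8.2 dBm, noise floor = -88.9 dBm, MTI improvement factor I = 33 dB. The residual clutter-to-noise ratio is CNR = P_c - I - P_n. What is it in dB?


CNR = -8.2 - 33 - (-88.9) = 47.7 dB

47.7 dB


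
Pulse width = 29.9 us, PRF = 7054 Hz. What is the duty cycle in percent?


DC = 29.9e-6 * 7054 * 100 = 21.09%

21.09%


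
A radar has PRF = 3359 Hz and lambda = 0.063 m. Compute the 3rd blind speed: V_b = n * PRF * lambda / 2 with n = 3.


V_blind = 3 * 3359 * 0.063 / 2 = 317.4 m/s

317.4 m/s


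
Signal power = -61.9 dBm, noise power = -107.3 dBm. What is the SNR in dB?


SNR = -61.9 - (-107.3) = 45.4 dB

45.4 dB


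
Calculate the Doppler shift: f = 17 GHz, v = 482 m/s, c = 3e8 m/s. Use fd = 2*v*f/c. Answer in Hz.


fd = 2 * 482 * 17000000000.0 / 3e8 = 54626.7 Hz

54626.7 Hz


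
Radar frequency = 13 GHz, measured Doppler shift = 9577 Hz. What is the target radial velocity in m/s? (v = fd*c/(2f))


v = 9577 * 3e8 / (2 * 13000000000.0) = 110.5 m/s

110.5 m/s


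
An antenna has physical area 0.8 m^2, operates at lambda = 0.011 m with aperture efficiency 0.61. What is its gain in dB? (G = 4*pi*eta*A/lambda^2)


G_linear = 4*pi*0.61*0.8/0.011^2 = 50680.9
G_dB = 10*log10(50680.9) = 47.0 dB

47.0 dB


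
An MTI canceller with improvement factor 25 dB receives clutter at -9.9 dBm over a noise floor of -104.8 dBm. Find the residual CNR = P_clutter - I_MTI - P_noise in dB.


CNR = -9.9 - 25 - (-104.8) = 69.9 dB

69.9 dB


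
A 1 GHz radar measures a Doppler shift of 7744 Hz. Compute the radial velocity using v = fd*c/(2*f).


v = 7744 * 3e8 / (2 * 1000000000.0) = 1161.6 m/s

1161.6 m/s


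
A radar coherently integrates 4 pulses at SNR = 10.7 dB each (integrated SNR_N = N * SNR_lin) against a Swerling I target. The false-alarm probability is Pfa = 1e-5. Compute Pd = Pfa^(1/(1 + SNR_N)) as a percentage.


SNR_lin = 10^(10.7/10) = 11.74898
SNR_N = 4 * 11.74898 = 46.99592
1/(1 + SNR_N) = 1/47.99592 = 0.0208351
Pd = (1e-5)^0.0208351 = 0.78673
Pd = 78.7%

78.7%


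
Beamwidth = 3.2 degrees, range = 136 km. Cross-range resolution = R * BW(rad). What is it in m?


BW_rad = 0.055850536
CR = 136000 * 0.055850536 = 7595.7 m

7595.7 m


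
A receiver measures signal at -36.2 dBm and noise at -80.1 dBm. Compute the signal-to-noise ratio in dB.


SNR = -36.2 - (-80.1) = 43.9 dB

43.9 dB


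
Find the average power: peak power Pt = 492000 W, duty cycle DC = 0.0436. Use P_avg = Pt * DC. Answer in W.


P_avg = 492000 * 0.0436 = 21451.2 W

21451.2 W


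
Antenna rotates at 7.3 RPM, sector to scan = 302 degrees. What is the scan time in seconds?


t = 302 / (7.3 * 360) * 60 = 6.89 s

6.89 s


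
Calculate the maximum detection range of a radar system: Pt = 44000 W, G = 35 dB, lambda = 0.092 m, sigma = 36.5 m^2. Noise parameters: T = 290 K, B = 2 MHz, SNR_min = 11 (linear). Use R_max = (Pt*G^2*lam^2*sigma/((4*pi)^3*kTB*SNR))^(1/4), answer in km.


G_lin = 10^(35/10) = 3162.27766
R^4 = 44000 * 3162.27766^2 * 0.092^2 * 36.5 / ((4*pi)^3 * 1.38e-23 * 290 * 2000000.0 * 11)
R^4 = 7.78022e20 m^4
R_max = (7.78022e20)^(1/4) = 167012.1 m = 167.0 km

167.0 km


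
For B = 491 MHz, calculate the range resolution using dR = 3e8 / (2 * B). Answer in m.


dR = 3e8 / (2 * 491000000.0) = 0.31 m

0.31 m


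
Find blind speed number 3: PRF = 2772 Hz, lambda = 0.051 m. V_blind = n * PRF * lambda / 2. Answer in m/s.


V_blind = 3 * 2772 * 0.051 / 2 = 212.1 m/s

212.1 m/s


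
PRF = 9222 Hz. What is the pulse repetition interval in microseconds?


PRI = 1/9222 = 0.0001084363 s = 108.4 us

108.4 us


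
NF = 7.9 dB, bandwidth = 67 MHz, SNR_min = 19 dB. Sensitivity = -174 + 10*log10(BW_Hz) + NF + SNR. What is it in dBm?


10*log10(67000000.0) = 78.26
S = -174 + 78.26 + 7.9 + 19 = -68.8 dBm

-68.8 dBm


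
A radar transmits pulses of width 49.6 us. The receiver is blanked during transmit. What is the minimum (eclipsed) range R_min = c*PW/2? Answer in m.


R_min = 3e8 * 49.6e-6 / 2 = 7440.0 m

7440.0 m


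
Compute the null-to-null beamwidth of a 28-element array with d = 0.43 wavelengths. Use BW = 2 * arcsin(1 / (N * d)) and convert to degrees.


1/(N*d) = 1/(28*0.43) = 0.083056
BW = 2*arcsin(0.083056) = 9.5 degrees

9.5 degrees


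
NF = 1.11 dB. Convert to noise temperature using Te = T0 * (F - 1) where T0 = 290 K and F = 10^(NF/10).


NF_lin = 10^(1.11/10) = 1.291219
Te = 290 * (1.291219 - 1) = 84.5 K

84.5 K


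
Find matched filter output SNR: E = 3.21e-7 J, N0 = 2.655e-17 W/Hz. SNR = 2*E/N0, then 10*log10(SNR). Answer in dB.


SNR_lin = 2 * 3.21e-7 / 2.655e-17 = 2.418e10
SNR_dB = 10*log10(2.418e10) = 103.8 dB

103.8 dB


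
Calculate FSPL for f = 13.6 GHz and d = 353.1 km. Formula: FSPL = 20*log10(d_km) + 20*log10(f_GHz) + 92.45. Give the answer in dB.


20*log10(353.1) = 50.96
20*log10(13.6) = 22.67
FSPL = 166.1 dB

166.1 dB


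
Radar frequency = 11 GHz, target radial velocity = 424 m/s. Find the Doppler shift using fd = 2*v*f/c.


fd = 2 * 424 * 11000000000.0 / 3e8 = 31093.3 Hz

31093.3 Hz


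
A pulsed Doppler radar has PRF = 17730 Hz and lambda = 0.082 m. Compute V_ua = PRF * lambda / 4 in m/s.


V_ua = 17730 * 0.082 / 4 = 363.5 m/s

363.5 m/s


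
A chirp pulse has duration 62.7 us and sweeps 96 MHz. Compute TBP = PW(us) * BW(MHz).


TBP = 62.7 * 96 = 6019.2

6019.2


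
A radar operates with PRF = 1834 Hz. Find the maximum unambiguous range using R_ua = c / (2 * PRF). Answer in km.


R_ua = 3e8 / (2 * 1834) = 81788.4 m = 81.8 km

81.8 km


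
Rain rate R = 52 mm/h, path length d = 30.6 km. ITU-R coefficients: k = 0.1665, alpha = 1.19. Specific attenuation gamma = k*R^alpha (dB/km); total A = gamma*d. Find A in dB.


gamma = 0.1665 * 52^1.19 = 18.342487 dB/km
A = 18.342487 * 30.6 = 561.28 dB

561.28 dB


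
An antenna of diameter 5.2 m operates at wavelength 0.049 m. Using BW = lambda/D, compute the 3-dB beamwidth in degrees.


BW_rad = 0.049 / 5.2 = 0.009423
BW_deg = 0.54 degrees

0.54 degrees


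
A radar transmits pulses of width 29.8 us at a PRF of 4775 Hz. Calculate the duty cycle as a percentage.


DC = 29.8e-6 * 4775 * 100 = 14.23%

14.23%


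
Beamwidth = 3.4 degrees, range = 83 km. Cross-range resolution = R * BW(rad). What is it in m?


BW_rad = 0.059341195
CR = 83000 * 0.059341195 = 4925.3 m

4925.3 m


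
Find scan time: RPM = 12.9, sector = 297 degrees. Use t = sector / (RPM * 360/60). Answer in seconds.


t = 297 / (12.9 * 360) * 60 = 3.84 s

3.84 s


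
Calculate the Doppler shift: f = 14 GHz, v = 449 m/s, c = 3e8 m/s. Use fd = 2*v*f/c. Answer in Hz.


fd = 2 * 449 * 14000000000.0 / 3e8 = 41906.7 Hz

41906.7 Hz


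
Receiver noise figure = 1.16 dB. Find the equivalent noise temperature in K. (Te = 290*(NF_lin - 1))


NF_lin = 10^(1.16/10) = 1.306171
Te = 290 * (1.306171 - 1) = 88.8 K

88.8 K


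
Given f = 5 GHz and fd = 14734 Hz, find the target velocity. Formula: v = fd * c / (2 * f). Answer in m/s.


v = 14734 * 3e8 / (2 * 5000000000.0) = 442.0 m/s

442.0 m/s


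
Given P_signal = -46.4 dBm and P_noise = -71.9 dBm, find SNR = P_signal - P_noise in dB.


SNR = -46.4 - (-71.9) = 25.5 dB

25.5 dB


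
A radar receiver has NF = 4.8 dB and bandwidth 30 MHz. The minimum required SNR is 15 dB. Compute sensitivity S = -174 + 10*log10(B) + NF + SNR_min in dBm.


10*log10(30000000.0) = 74.77
S = -174 + 74.77 + 4.8 + 15 = -79.4 dBm

-79.4 dBm


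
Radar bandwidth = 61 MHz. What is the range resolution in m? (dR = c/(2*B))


dR = 3e8 / (2 * 61000000.0) = 2.46 m

2.46 m


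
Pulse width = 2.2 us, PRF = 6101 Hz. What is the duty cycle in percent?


DC = 2.2e-6 * 6101 * 100 = 1.34%

1.34%


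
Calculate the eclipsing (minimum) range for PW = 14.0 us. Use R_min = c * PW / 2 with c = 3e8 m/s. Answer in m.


R_min = 3e8 * 14.0e-6 / 2 = 2100.0 m

2100.0 m


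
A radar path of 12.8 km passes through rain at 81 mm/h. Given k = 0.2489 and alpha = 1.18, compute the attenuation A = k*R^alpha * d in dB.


gamma = 0.2489 * 81^1.18 = 44.466937 dB/km
A = 44.466937 * 12.8 = 569.18 dB

569.18 dB


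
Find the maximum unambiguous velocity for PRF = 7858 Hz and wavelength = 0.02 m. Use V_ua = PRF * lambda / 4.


V_ua = 7858 * 0.02 / 4 = 39.3 m/s

39.3 m/s


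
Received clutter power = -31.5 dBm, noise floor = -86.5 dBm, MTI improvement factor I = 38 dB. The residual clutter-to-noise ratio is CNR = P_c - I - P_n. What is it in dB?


CNR = -31.5 - 38 - (-86.5) = 17.0 dB

17.0 dB


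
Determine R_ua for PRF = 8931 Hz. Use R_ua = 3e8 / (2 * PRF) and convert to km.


R_ua = 3e8 / (2 * 8931) = 16795.4 m = 16.8 km

16.8 km


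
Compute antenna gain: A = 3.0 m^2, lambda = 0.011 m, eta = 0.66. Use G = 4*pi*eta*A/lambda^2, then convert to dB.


G_linear = 4*pi*0.66*3.0/0.011^2 = 205631.52
G_dB = 10*log10(205631.52) = 53.1 dB

53.1 dB


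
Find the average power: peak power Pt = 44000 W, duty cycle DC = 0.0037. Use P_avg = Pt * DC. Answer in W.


P_avg = 44000 * 0.0037 = 162.8 W

162.8 W


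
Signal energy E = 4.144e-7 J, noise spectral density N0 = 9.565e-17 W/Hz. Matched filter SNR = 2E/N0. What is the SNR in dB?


SNR_lin = 2 * 4.144e-7 / 9.565e-17 = 8.665e9
SNR_dB = 10*log10(8.665e9) = 99.4 dB

99.4 dB


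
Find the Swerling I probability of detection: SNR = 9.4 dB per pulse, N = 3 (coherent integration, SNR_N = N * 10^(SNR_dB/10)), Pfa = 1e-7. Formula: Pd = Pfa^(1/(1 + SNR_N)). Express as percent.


SNR_lin = 10^(9.4/10) = 8.70964
SNR_N = 3 * 8.70964 = 26.12892
1/(1 + SNR_N) = 1/27.12892 = 0.036861
Pd = (1e-7)^0.036861 = 0.55204
Pd = 55.2%

55.2%


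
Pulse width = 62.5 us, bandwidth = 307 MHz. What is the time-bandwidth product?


TBP = 62.5 * 307 = 19187.5

19187.5


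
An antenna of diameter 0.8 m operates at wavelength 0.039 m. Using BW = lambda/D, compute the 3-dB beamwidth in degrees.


BW_rad = 0.039 / 0.8 = 0.04875
BW_deg = 2.79 degrees

2.79 degrees


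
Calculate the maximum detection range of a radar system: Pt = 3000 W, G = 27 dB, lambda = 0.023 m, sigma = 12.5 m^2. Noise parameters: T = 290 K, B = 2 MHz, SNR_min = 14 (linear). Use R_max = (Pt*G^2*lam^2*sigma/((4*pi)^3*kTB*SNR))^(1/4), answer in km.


G_lin = 10^(27/10) = 501.187234
R^4 = 3000 * 501.187234^2 * 0.023^2 * 12.5 / ((4*pi)^3 * 1.38e-23 * 290 * 2000000.0 * 14)
R^4 = 2.2409e16 m^4
R_max = (2.2409e16)^(1/4) = 12235.0 m = 12.2 km

12.2 km


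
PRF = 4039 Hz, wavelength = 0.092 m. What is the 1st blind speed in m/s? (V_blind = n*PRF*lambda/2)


V_blind = 1 * 4039 * 0.092 / 2 = 185.8 m/s

185.8 m/s


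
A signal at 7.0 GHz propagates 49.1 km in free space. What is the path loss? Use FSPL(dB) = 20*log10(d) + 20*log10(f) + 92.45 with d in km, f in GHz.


20*log10(49.1) = 33.82
20*log10(7.0) = 16.9
FSPL = 143.2 dB

143.2 dB


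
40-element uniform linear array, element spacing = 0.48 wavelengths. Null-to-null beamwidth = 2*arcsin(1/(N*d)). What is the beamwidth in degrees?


1/(N*d) = 1/(40*0.48) = 0.052083
BW = 2*arcsin(0.052083) = 6.0 degrees

6.0 degrees


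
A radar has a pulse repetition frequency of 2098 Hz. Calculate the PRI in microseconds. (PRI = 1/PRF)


PRI = 1/2098 = 0.0004766444 s = 476.6 us

476.6 us


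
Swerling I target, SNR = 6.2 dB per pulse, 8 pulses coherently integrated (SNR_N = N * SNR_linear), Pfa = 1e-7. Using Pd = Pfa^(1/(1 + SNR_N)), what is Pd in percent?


SNR_lin = 10^(6.2/10) = 4.16869
SNR_N = 8 * 4.16869 = 33.34952
1/(1 + SNR_N) = 1/34.34952 = 0.0291125
Pd = (1e-7)^0.0291125 = 0.62548
Pd = 62.5%

62.5%


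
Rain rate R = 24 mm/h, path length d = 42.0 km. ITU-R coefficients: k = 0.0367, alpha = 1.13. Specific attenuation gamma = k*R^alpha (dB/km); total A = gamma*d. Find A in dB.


gamma = 0.0367 * 24^1.13 = 1.331388 dB/km
A = 1.331388 * 42.0 = 55.92 dB

55.92 dB


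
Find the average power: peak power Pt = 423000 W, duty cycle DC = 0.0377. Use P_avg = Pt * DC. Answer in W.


P_avg = 423000 * 0.0377 = 15947.1 W

15947.1 W


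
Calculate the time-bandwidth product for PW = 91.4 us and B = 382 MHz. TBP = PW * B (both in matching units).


TBP = 91.4 * 382 = 34914.8

34914.8


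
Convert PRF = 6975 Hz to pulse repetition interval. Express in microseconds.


PRI = 1/6975 = 0.0001433692 s = 143.4 us

143.4 us


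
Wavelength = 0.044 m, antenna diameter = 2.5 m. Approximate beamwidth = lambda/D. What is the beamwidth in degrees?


BW_rad = 0.044 / 2.5 = 0.0176
BW_deg = 1.01 degrees

1.01 degrees


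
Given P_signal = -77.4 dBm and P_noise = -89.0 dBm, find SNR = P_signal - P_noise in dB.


SNR = -77.4 - (-89.0) = 11.6 dB

11.6 dB


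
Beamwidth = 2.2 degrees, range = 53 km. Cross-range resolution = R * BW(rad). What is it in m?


BW_rad = 0.038397244
CR = 53000 * 0.038397244 = 2035.1 m

2035.1 m


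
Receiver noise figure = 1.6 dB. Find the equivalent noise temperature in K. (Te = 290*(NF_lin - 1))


NF_lin = 10^(1.6/10) = 1.44544
Te = 290 * (1.44544 - 1) = 129.2 K

129.2 K


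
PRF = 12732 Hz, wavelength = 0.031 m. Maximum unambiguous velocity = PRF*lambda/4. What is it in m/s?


V_ua = 12732 * 0.031 / 4 = 98.7 m/s

98.7 m/s


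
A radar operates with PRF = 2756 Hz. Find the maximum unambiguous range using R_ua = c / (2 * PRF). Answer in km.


R_ua = 3e8 / (2 * 2756) = 54426.7 m = 54.4 km

54.4 km


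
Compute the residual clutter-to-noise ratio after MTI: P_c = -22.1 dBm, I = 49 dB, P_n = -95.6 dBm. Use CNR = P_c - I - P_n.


CNR = -22.1 - 49 - (-95.6) = 24.5 dB

24.5 dB


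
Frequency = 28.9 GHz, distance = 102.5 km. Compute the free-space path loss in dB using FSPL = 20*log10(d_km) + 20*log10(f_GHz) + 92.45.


20*log10(102.5) = 40.21
20*log10(28.9) = 29.22
FSPL = 161.9 dB

161.9 dB


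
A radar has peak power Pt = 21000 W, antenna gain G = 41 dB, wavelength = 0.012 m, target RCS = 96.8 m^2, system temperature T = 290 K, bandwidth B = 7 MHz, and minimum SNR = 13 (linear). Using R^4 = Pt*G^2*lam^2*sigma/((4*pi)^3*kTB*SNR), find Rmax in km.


G_lin = 10^(41/10) = 12589.254118
R^4 = 21000 * 12589.254118^2 * 0.012^2 * 96.8 / ((4*pi)^3 * 1.38e-23 * 290 * 7000000.0 * 13)
R^4 = 6.41962e19 m^4
R_max = (6.41962e19)^(1/4) = 89511.2 m = 89.5 km

89.5 km


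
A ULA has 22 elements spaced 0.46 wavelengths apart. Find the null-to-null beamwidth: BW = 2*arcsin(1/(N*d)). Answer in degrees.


1/(N*d) = 1/(22*0.46) = 0.098814
BW = 2*arcsin(0.098814) = 11.3 degrees

11.3 degrees


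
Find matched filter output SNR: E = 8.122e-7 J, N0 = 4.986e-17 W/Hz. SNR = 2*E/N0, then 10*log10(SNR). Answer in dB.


SNR_lin = 2 * 8.122e-7 / 4.986e-17 = 3.258e10
SNR_dB = 10*log10(3.258e10) = 105.1 dB

105.1 dB


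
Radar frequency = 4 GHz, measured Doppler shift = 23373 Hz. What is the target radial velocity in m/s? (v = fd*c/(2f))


v = 23373 * 3e8 / (2 * 4000000000.0) = 876.5 m/s

876.5 m/s


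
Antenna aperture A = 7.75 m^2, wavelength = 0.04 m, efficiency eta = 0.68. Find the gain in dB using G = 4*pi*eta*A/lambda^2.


G_linear = 4*pi*0.68*7.75/0.04^2 = 41390.48
G_dB = 10*log10(41390.48) = 46.2 dB

46.2 dB


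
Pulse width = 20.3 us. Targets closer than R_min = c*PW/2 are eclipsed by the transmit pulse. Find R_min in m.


R_min = 3e8 * 20.3e-6 / 2 = 3045.0 m

3045.0 m


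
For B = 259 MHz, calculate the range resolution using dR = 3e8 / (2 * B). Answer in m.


dR = 3e8 / (2 * 259000000.0) = 0.58 m

0.58 m


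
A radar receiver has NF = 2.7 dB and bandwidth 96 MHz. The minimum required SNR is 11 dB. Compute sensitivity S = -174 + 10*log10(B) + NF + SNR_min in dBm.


10*log10(96000000.0) = 79.82
S = -174 + 79.82 + 2.7 + 11 = -80.5 dBm

-80.5 dBm


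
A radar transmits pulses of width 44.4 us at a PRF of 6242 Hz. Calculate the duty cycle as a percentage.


DC = 44.4e-6 * 6242 * 100 = 27.71%

27.71%


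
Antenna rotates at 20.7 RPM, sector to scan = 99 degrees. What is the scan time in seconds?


t = 99 / (20.7 * 360) * 60 = 0.8 s

0.8 s


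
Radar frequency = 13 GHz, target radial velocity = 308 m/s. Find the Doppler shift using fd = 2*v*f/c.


fd = 2 * 308 * 13000000000.0 / 3e8 = 26693.3 Hz

26693.3 Hz


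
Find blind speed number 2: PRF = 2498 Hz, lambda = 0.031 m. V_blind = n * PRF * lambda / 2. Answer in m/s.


V_blind = 2 * 2498 * 0.031 / 2 = 77.4 m/s

77.4 m/s


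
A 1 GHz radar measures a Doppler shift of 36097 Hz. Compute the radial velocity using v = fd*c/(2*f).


v = 36097 * 3e8 / (2 * 1000000000.0) = 5414.6 m/s

5414.6 m/s


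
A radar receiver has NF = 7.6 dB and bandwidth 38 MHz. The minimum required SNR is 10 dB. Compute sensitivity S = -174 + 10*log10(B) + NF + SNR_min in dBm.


10*log10(38000000.0) = 75.8
S = -174 + 75.8 + 7.6 + 10 = -80.6 dBm

-80.6 dBm


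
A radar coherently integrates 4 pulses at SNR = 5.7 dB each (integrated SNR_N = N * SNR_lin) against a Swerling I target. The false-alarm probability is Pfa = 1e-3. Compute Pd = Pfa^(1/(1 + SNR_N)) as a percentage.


SNR_lin = 10^(5.7/10) = 3.71535
SNR_N = 4 * 3.71535 = 14.8614
1/(1 + SNR_N) = 1/15.8614 = 0.0630461
Pd = (1e-3)^0.0630461 = 0.64694
Pd = 64.7%

64.7%


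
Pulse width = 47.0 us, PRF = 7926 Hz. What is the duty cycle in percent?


DC = 47.0e-6 * 7926 * 100 = 37.25%

37.25%


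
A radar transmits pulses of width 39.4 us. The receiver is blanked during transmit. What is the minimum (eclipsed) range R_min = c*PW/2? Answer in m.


R_min = 3e8 * 39.4e-6 / 2 = 5910.0 m

5910.0 m


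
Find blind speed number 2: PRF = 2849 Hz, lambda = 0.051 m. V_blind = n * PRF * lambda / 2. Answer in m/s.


V_blind = 2 * 2849 * 0.051 / 2 = 145.3 m/s

145.3 m/s


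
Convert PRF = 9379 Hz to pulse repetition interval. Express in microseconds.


PRI = 1/9379 = 0.0001066212 s = 106.6 us

106.6 us


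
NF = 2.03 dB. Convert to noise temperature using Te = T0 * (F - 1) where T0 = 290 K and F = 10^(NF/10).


NF_lin = 10^(2.03/10) = 1.595879
Te = 290 * (1.595879 - 1) = 172.8 K

172.8 K


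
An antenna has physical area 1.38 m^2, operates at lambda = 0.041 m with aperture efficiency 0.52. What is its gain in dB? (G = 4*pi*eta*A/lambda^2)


G_linear = 4*pi*0.52*1.38/0.041^2 = 5364.44
G_dB = 10*log10(5364.44) = 37.3 dB

37.3 dB


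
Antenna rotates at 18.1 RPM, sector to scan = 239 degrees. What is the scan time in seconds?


t = 239 / (18.1 * 360) * 60 = 2.2 s

2.2 s


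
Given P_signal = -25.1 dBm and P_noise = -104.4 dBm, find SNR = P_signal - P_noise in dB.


SNR = -25.1 - (-104.4) = 79.3 dB

79.3 dB


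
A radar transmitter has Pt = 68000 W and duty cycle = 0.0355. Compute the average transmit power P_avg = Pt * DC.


P_avg = 68000 * 0.0355 = 2414.0 W

2414.0 W


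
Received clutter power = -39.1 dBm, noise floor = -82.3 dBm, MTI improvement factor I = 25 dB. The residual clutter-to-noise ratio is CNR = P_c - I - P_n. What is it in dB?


CNR = -39.1 - 25 - (-82.3) = 18.2 dB

18.2 dB


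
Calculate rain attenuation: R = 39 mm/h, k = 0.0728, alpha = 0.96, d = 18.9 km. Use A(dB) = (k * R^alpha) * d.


gamma = 0.0728 * 39^0.96 = 2.452186 dB/km
A = 2.452186 * 18.9 = 46.35 dB

46.35 dB


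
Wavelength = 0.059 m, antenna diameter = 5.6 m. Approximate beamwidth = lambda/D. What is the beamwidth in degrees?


BW_rad = 0.059 / 5.6 = 0.010536
BW_deg = 0.6 degrees

0.6 degrees


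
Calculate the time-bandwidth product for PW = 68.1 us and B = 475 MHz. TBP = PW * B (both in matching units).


TBP = 68.1 * 475 = 32347.5

32347.5


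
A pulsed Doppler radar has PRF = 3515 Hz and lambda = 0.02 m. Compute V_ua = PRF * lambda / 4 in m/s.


V_ua = 3515 * 0.02 / 4 = 17.6 m/s

17.6 m/s


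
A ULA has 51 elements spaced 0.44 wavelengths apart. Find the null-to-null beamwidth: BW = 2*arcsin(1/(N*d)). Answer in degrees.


1/(N*d) = 1/(51*0.44) = 0.044563
BW = 2*arcsin(0.044563) = 5.1 degrees

5.1 degrees


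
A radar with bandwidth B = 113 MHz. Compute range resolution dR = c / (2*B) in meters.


dR = 3e8 / (2 * 113000000.0) = 1.33 m

1.33 m


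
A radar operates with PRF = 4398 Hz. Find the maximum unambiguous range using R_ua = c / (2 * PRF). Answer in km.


R_ua = 3e8 / (2 * 4398) = 34106.4 m = 34.1 km

34.1 km


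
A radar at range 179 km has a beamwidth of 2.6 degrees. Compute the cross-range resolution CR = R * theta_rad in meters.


BW_rad = 0.045378561
CR = 179000 * 0.045378561 = 8122.8 m

8122.8 m
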